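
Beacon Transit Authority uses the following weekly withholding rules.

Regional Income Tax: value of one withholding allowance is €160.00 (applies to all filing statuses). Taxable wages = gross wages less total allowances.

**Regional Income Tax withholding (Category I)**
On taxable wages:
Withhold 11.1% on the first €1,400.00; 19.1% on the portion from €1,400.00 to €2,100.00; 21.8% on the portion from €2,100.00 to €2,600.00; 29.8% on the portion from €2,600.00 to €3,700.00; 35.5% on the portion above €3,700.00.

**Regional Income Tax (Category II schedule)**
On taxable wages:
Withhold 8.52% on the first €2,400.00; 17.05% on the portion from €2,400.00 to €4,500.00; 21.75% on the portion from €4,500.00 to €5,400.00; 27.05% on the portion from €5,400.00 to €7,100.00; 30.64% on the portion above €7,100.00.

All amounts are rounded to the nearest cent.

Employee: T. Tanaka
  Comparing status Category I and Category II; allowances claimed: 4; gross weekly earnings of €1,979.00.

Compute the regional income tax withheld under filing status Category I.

€148.63

Regional Income Tax (Category I): taxable = €1,979.00 − 4×€160.00 = €1,339.00
  11.1% × €1,339.00 = €148.63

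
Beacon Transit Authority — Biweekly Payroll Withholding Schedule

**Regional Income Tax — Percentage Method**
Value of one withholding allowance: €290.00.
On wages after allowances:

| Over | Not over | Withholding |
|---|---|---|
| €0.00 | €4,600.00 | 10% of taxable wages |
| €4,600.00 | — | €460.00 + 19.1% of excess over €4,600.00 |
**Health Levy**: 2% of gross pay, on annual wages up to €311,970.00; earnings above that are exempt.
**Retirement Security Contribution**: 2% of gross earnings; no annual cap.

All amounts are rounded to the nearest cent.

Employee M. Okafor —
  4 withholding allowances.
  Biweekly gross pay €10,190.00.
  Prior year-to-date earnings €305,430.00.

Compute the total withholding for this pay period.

Regional Income Tax: taxable = €10,190.00 − 4×€290.00 = €9,030.00
  €460.00 + 19.1% × (€9,030.00 − €4,600.00) = €460.00 + 19.1% × €4,430.00 = €1,306.13
Health Levy: cap €311,970.00 − YTD €305,430.00 = €6,540.00 subject; 2% × €6,540.00 = €130.80
Retirement Security Contribution: 2% × €10,190.00 = €203.80
Total: €1,306.13 + €130.80 + €203.80 = €1,640.73

€1,640.73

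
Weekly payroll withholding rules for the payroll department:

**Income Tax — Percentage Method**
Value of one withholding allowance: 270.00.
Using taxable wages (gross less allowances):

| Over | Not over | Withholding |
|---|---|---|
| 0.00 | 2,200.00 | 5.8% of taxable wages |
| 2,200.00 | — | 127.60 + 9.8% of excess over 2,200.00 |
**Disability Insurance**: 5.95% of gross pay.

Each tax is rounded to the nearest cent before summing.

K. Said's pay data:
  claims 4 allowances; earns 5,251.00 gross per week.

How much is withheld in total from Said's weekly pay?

633.19

Income Tax: taxable = 5,251.00 − 4×270.00 = 4,171.00
  127.60 + 9.8% × (4,171.00 − 2,200.00) = 127.60 + 9.8% × 1,971.00 = 320.76
Disability Insurance: 5.95% × 5,251.00 = 312.43
Total: 320.76 + 312.43 = 633.19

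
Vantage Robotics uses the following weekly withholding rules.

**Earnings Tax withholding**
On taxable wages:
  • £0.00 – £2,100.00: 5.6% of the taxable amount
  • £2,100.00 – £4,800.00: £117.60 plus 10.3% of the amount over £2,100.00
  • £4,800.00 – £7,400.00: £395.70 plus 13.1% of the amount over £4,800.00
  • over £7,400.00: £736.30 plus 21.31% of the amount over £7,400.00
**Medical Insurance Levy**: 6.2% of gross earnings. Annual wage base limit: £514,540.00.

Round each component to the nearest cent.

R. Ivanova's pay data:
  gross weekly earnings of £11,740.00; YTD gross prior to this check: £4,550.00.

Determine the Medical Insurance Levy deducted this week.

Medical Insurance Levy: 6.2% × £11,740.00 = £727.88

£727.88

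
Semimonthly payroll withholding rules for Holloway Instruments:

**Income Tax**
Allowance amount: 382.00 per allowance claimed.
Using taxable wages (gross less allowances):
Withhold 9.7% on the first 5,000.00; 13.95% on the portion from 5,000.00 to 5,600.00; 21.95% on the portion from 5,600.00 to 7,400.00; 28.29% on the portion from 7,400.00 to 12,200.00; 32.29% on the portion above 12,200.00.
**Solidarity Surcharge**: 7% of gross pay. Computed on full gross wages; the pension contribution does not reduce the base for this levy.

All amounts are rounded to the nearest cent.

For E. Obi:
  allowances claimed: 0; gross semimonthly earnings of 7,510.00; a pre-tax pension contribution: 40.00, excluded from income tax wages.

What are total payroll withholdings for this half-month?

1,509.30

Income Tax: taxable = 7,510.00 − 40.00 = 7,470.00
  963.80 + 28.29% × (7,470.00 − 7,400.00) = 963.80 + 28.29% × 70.00 = 983.60
Solidarity Surcharge: 7% × 7,510.00 = 525.70
Total: 983.60 + 525.70 = 1,509.30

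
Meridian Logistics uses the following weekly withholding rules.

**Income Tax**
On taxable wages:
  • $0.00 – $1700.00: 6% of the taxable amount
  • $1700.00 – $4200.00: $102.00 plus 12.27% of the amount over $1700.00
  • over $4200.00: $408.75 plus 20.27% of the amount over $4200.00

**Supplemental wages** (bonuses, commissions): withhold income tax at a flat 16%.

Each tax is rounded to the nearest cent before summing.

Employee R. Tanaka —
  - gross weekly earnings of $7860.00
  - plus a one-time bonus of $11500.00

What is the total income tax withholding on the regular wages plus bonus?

$2990.63

Income Tax: taxable = $7860.00
  $408.75 + 20.27% × ($7860.00 − $4200.00) = $408.75 + 20.27% × $3660.00 = $1150.63
Supplemental (16% flat on bonus): 16% × $11500.00 = $1840.00
Total income tax: $1150.63 + $1840.00 = $2990.63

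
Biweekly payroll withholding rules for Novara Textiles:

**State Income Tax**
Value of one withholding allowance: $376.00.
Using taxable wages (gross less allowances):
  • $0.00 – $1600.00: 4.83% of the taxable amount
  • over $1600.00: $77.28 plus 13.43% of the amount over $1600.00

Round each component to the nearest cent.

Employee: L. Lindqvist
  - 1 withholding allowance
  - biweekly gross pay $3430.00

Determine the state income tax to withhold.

$272.55

State Income Tax: taxable = $3430.00 − 1×$376.00 = $3054.00
  $77.28 + 13.43% × ($3054.00 − $1600.00) = $77.28 + 13.43% × $1454.00 = $272.55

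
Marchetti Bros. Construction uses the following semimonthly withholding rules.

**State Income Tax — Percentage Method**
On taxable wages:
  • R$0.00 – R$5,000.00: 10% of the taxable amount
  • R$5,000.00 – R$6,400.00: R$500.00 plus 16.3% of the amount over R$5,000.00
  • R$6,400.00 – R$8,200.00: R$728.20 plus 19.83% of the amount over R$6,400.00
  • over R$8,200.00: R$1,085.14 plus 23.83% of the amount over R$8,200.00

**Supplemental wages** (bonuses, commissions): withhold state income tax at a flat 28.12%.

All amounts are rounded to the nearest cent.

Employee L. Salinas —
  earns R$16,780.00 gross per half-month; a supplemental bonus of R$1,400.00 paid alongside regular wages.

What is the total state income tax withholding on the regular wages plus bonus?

R$3,523.43

State Income Tax: taxable = R$16,780.00
  R$1,085.14 + 23.83% × (R$16,780.00 − R$8,200.00) = R$1,085.14 + 23.83% × R$8,580.00 = R$3,129.75
Supplemental (28.12% flat on bonus): 28.12% × R$1,400.00 = R$393.68
Total state income tax: R$3,129.75 + R$393.68 = R$3,523.43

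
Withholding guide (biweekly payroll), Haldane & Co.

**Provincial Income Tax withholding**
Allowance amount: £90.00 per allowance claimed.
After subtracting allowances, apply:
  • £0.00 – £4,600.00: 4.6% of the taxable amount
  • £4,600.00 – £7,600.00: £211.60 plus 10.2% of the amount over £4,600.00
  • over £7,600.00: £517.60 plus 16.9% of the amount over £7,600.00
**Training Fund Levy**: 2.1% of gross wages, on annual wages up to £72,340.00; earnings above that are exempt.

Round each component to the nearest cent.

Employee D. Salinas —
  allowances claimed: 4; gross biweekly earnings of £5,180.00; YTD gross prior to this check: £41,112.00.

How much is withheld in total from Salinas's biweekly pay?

Provincial Income Tax: taxable = £5,180.00 − 4×£90.00 = £4,820.00
  £211.60 + 10.2% × (£4,820.00 − £4,600.00) = £211.60 + 10.2% × £220.00 = £234.04
Training Fund Levy: 2.1% × £5,180.00 = £108.78
Total: £234.04 + £108.78 = £342.82

£342.82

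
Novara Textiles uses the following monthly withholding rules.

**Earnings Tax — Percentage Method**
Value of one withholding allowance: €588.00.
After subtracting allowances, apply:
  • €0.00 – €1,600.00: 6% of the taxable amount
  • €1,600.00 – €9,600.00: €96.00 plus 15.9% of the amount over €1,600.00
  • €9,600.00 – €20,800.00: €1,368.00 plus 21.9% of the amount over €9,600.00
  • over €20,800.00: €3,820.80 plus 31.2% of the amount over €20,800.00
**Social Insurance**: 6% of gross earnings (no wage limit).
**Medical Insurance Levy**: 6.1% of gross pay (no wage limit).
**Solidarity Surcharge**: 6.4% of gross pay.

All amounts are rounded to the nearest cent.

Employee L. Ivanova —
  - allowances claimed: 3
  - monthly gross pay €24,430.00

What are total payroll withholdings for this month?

€8,922.54

Earnings Tax: taxable = €24,430.00 − 3×€588.00 = €22,666.00
  €3,820.80 + 31.2% × (€22,666.00 − €20,800.00) = €3,820.80 + 31.2% × €1,866.00 = €4,402.99
Social Insurance: 6% × €24,430.00 = €1,465.80
Medical Insurance Levy: 6.1% × €24,430.00 = €1,490.23
Solidarity Surcharge: 6.4% × €24,430.00 = €1,563.52
Total: €4,402.99 + €1,465.80 + €1,490.23 + €1,563.52 = €8,922.54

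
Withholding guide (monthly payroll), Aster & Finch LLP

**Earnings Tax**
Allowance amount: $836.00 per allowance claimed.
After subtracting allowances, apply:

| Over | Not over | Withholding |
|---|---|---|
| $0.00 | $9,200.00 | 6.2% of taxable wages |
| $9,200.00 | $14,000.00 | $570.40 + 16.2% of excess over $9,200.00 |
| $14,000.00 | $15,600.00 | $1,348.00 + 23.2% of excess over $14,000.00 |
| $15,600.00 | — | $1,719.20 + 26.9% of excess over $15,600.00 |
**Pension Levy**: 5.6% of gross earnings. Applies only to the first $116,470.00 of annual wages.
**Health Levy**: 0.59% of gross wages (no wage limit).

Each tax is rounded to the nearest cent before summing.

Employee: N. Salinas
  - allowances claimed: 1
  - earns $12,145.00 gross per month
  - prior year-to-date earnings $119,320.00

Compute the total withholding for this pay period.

$983.72

Earnings Tax: taxable = $12,145.00 − 1×$836.00 = $11,309.00
  $570.40 + 16.2% × ($11,309.00 − $9,200.00) = $570.40 + 16.2% × $2,109.00 = $912.06
Pension Levy: YTD $119,320.00 ≥ cap $116,470.00 → $0.00
Health Levy: 0.59% × $12,145.00 = $71.66
Total: $912.06 + $0.00 + $71.66 = $983.72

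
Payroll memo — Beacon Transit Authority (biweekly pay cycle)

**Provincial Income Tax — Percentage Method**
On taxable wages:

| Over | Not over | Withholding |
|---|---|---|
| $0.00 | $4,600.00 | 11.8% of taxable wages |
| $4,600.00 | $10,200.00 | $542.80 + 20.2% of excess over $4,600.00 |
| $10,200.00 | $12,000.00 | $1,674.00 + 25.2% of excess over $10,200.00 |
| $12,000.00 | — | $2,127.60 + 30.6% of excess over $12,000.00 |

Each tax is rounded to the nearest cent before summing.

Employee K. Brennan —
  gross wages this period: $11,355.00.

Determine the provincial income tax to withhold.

$1,965.06

Provincial Income Tax: taxable = $11,355.00
  $1,674.00 + 25.2% × ($11,355.00 − $10,200.00) = $1,674.00 + 25.2% × $1,155.00 = $1,965.06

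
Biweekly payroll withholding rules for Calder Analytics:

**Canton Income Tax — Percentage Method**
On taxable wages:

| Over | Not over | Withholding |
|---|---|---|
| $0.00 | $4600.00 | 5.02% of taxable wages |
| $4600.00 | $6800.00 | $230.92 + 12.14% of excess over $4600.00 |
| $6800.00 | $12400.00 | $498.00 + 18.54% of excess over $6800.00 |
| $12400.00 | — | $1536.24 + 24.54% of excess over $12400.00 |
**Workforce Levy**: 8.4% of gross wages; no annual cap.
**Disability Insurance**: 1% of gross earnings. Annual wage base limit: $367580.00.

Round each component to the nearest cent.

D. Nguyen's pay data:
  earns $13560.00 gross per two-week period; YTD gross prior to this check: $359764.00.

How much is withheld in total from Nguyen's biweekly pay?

Canton Income Tax: taxable = $13560.00
  $1536.24 + 24.54% × ($13560.00 − $12400.00) = $1536.24 + 24.54% × $1160.00 = $1820.90
Workforce Levy: 8.4% × $13560.00 = $1139.04
Disability Insurance: cap $367580.00 − YTD $359764.00 = $7816.00 subject; 1% × $7816.00 = $78.16
Total: $1820.90 + $1139.04 + $78.16 = $3038.10

$3038.10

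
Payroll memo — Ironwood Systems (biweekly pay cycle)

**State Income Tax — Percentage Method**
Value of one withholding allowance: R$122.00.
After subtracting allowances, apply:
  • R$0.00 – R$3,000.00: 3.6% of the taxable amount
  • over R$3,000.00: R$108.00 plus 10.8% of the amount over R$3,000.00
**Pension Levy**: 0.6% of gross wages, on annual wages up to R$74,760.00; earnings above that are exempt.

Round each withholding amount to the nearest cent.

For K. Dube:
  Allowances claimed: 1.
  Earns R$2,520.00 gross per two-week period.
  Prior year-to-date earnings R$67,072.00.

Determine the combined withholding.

State Income Tax: taxable = R$2,520.00 − 1×R$122.00 = R$2,398.00
  3.6% × R$2,398.00 = R$86.33
Pension Levy: 0.6% × R$2,520.00 = R$15.12
Total: R$86.33 + R$15.12 = R$101.45

R$101.45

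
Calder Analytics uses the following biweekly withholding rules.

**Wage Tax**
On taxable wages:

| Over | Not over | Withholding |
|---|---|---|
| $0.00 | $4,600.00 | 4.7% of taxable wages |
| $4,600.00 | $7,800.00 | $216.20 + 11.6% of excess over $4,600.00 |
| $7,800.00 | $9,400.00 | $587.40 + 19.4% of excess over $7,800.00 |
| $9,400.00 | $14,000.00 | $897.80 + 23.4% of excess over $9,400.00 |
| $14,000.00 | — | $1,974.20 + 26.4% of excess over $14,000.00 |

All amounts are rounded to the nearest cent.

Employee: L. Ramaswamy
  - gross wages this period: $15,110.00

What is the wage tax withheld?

Wage Tax: taxable = $15,110.00
  $1,974.20 + 26.4% × ($15,110.00 − $14,000.00) = $1,974.20 + 26.4% × $1,110.00 = $2,267.24

$2,267.24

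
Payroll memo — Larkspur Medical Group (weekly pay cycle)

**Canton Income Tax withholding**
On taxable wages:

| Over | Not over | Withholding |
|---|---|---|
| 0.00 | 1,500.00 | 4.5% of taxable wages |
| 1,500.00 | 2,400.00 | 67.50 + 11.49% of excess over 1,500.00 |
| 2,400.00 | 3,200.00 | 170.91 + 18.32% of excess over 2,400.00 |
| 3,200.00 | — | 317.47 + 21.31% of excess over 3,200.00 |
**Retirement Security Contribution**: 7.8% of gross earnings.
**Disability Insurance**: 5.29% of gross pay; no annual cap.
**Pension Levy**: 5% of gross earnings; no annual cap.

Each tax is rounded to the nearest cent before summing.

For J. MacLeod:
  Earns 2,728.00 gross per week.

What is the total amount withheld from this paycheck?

Canton Income Tax: taxable = 2,728.00
  170.91 + 18.32% × (2,728.00 − 2,400.00) = 170.91 + 18.32% × 328.00 = 231.00
Retirement Security Contribution: 7.8% × 2,728.00 = 212.78
Disability Insurance: 5.29% × 2,728.00 = 144.31
Pension Levy: 5% × 2,728.00 = 136.40
Total: 231.00 + 212.78 + 144.31 + 136.40 = 724.49

724.49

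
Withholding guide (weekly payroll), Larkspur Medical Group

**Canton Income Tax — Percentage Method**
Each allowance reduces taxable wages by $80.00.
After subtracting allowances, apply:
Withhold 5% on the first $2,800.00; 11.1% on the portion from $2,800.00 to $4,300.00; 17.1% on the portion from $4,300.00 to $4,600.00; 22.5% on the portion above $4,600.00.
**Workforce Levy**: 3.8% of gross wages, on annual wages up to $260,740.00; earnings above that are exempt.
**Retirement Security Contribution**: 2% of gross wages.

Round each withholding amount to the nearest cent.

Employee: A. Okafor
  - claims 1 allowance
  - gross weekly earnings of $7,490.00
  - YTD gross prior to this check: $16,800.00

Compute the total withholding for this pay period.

$1,424.47

Canton Income Tax: taxable = $7,490.00 − 1×$80.00 = $7,410.00
  $357.80 + 22.5% × ($7,410.00 − $4,600.00) = $357.80 + 22.5% × $2,810.00 = $990.05
Workforce Levy: 3.8% × $7,490.00 = $284.62
Retirement Security Contribution: 2% × $7,490.00 = $149.80
Total: $990.05 + $284.62 + $149.80 = $1,424.47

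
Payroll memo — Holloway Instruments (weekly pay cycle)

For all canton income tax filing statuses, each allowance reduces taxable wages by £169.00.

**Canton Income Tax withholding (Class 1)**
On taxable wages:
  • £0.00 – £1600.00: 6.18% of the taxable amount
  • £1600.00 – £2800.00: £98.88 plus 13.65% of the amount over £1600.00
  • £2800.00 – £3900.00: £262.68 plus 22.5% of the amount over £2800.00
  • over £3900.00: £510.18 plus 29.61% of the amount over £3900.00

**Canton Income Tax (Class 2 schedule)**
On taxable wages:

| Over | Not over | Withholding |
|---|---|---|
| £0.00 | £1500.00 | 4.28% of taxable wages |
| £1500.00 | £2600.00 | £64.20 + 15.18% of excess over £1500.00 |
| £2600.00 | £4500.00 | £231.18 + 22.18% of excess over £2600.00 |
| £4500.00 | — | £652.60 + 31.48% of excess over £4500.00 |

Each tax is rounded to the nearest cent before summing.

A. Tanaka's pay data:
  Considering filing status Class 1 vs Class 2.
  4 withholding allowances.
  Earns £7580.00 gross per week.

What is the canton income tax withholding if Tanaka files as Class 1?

£1399.66

Canton Income Tax (Class 1): taxable = £7580.00 − 4×£169.00 = £6904.00
  £510.18 + 29.61% × (£6904.00 − £3900.00) = £510.18 + 29.61% × £3004.00 = £1399.66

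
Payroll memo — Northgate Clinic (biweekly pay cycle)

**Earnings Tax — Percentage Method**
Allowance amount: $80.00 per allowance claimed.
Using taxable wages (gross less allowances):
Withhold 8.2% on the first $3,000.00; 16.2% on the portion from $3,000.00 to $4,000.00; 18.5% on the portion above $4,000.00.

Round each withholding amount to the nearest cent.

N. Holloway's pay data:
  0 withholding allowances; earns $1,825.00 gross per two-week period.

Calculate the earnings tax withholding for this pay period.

$149.65

Earnings Tax: taxable = $1,825.00
  8.2% × $1,825.00 = $149.65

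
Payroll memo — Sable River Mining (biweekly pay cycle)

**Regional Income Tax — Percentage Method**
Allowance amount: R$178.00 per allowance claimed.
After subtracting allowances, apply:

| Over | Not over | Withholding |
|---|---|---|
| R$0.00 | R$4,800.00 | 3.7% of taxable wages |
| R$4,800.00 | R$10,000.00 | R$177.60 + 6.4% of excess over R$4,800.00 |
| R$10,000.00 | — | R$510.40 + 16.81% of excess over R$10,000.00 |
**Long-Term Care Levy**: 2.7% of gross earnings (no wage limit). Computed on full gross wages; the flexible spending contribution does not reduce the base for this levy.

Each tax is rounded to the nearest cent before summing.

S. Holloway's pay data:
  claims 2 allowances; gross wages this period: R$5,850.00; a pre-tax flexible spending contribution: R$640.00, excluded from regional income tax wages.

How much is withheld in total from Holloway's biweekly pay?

Regional Income Tax: taxable = R$5,850.00 − R$640.00 − 2×R$178.00 = R$4,854.00
  R$177.60 + 6.4% × (R$4,854.00 − R$4,800.00) = R$177.60 + 6.4% × R$54.00 = R$181.06
Long-Term Care Levy: 2.7% × R$5,850.00 = R$157.95
Total: R$181.06 + R$157.95 = R$339.01

R$339.01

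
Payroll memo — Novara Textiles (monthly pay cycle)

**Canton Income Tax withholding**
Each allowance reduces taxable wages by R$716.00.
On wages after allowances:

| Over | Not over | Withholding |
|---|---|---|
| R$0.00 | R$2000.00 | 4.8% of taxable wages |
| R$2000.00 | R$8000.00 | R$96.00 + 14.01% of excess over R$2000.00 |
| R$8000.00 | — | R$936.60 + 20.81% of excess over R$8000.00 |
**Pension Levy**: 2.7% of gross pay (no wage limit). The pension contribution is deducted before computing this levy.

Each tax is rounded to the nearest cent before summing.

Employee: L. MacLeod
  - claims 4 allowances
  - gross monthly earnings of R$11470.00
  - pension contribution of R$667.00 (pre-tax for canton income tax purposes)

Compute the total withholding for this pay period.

Canton Income Tax: taxable = R$11470.00 − R$667.00 − 4×R$716.00 = R$7939.00
  R$96.00 + 14.01% × (R$7939.00 − R$2000.00) = R$96.00 + 14.01% × R$5939.00 = R$928.05
Pension Levy: 2.7% × R$10803.00 = R$291.68
Total: R$928.05 + R$291.68 = R$1219.73

R$1219.73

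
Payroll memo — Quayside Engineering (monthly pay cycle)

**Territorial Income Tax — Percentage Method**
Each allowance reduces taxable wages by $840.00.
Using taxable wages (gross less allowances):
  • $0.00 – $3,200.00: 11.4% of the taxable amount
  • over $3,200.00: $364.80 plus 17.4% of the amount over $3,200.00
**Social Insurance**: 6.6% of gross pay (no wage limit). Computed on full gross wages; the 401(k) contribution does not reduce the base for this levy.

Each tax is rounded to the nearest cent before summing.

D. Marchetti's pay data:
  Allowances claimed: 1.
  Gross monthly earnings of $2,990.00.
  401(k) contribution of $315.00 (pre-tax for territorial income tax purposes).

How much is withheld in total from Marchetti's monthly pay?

$406.53

Territorial Income Tax: taxable = $2,990.00 − $315.00 − 1×$840.00 = $1,835.00
  11.4% × $1,835.00 = $209.19
Social Insurance: 6.6% × $2,990.00 = $197.34
Total: $209.19 + $197.34 = $406.53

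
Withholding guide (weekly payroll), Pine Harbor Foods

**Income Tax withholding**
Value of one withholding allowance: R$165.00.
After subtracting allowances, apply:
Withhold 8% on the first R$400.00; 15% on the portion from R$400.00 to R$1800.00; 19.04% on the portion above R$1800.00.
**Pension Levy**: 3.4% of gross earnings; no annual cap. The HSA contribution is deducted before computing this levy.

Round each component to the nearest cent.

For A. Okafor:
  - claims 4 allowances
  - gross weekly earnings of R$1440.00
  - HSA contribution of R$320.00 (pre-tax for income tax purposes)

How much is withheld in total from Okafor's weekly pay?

Income Tax: taxable = R$1440.00 − R$320.00 − 4×R$165.00 = R$460.00
  R$32.00 + 15% × (R$460.00 − R$400.00) = R$32.00 + 15% × R$60.00 = R$41.00
Pension Levy: 3.4% × R$1120.00 = R$38.08
Total: R$41.00 + R$38.08 = R$79.08

R$79.08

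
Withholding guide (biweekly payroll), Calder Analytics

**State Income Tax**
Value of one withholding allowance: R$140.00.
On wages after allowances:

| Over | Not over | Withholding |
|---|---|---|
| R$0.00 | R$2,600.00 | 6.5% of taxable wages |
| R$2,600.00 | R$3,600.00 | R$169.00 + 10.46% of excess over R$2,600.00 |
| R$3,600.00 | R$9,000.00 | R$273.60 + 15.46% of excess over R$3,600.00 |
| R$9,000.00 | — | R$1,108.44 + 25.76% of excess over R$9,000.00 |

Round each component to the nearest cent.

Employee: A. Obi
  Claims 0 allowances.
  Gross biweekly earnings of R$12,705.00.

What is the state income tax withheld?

State Income Tax: taxable = R$12,705.00
  R$1,108.44 + 25.76% × (R$12,705.00 − R$9,000.00) = R$1,108.44 + 25.76% × R$3,705.00 = R$2,062.85

R$2,062.85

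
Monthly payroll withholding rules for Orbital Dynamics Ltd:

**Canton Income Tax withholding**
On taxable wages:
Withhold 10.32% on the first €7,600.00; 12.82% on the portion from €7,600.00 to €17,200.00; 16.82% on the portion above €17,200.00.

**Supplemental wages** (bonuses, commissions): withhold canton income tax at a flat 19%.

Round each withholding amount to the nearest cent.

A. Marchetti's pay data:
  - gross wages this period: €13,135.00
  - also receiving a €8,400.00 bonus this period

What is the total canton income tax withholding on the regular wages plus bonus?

Canton Income Tax: taxable = €13,135.00
  €784.32 + 12.82% × (€13,135.00 − €7,600.00) = €784.32 + 12.82% × €5,535.00 = €1,493.91
Supplemental (19% flat on bonus): 19% × €8,400.00 = €1,596.00
Total canton income tax: €1,493.91 + €1,596.00 = €3,089.91

€3,089.91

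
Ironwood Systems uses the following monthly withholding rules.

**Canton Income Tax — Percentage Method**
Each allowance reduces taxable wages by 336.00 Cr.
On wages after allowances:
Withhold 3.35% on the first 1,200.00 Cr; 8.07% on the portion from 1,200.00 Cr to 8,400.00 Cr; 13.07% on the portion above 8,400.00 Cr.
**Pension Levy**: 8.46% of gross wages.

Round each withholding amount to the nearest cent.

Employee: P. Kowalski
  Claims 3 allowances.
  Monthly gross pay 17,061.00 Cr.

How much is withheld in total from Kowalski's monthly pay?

3,064.85 Cr

Canton Income Tax: taxable = 17,061.00 Cr − 3×336.00 Cr = 16,053.00 Cr
  621.24 Cr + 13.07% × (16,053.00 Cr − 8,400.00 Cr) = 621.24 Cr + 13.07% × 7,653.00 Cr = 1,621.49 Cr
Pension Levy: 8.46% × 17,061.00 Cr = 1,443.36 Cr
Total: 1,621.49 Cr + 1,443.36 Cr = 3,064.85 Cr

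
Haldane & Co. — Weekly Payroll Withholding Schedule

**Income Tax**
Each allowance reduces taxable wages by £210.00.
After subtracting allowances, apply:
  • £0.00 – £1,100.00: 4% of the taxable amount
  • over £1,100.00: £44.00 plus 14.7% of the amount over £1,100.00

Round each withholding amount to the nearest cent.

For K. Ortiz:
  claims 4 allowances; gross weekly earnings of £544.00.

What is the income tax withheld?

Income Tax: taxable = £544.00 − 4×£210.00 = £-296.00
  Taxable ≤ 0 → £0.00

£0.00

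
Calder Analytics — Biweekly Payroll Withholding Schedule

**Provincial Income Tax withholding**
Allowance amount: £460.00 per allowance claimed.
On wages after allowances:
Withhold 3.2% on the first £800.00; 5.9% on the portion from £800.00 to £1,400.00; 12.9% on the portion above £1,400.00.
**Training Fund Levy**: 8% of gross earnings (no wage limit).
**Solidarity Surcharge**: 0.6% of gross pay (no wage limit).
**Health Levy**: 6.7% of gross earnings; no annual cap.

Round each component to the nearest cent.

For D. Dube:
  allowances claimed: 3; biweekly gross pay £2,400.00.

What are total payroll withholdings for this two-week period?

£405.78

Provincial Income Tax: taxable = £2,400.00 − 3×£460.00 = £1,020.00
  £25.60 + 5.9% × (£1,020.00 − £800.00) = £25.60 + 5.9% × £220.00 = £38.58
Training Fund Levy: 8% × £2,400.00 = £192.00
Solidarity Surcharge: 0.6% × £2,400.00 = £14.40
Health Levy: 6.7% × £2,400.00 = £160.80
Total: £38.58 + £192.00 + £14.40 + £160.80 = £405.78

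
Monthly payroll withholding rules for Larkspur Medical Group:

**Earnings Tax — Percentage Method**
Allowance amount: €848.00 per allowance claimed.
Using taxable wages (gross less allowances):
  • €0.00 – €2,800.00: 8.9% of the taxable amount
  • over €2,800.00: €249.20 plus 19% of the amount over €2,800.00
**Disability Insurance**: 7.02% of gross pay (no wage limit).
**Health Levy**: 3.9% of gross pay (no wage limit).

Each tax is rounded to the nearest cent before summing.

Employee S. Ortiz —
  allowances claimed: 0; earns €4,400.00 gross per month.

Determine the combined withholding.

Earnings Tax: taxable = €4,400.00
  €249.20 + 19% × (€4,400.00 − €2,800.00) = €249.20 + 19% × €1,600.00 = €553.20
Disability Insurance: 7.02% × €4,400.00 = €308.88
Health Levy: 3.9% × €4,400.00 = €171.60
Total: €553.20 + €308.88 + €171.60 = €1,033.68

€1,033.68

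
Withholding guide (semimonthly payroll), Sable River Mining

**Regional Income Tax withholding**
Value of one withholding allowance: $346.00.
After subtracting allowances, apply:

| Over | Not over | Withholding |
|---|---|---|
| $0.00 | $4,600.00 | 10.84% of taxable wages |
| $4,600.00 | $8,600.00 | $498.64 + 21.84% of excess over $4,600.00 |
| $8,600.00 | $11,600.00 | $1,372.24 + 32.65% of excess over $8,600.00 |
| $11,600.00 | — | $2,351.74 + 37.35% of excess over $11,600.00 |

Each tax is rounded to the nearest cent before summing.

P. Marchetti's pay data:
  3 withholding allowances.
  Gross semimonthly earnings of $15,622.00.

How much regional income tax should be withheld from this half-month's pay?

$3,466.26

Regional Income Tax: taxable = $15,622.00 − 3×$346.00 = $14,584.00
  $2,351.74 + 37.35% × ($14,584.00 − $11,600.00) = $2,351.74 + 37.35% × $2,984.00 = $3,466.26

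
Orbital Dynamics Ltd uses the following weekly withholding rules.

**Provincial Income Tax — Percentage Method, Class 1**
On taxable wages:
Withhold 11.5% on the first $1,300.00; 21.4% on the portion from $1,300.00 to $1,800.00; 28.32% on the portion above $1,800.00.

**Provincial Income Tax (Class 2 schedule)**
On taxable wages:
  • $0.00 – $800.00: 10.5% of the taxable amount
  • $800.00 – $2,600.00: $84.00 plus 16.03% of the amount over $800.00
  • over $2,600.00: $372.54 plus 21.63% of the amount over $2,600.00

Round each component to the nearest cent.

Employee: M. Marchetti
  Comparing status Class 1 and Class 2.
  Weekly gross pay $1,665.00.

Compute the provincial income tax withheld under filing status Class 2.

$222.66

Provincial Income Tax (Class 2): taxable = $1,665.00
  $84.00 + 16.03% × ($1,665.00 − $800.00) = $84.00 + 16.03% × $865.00 = $222.66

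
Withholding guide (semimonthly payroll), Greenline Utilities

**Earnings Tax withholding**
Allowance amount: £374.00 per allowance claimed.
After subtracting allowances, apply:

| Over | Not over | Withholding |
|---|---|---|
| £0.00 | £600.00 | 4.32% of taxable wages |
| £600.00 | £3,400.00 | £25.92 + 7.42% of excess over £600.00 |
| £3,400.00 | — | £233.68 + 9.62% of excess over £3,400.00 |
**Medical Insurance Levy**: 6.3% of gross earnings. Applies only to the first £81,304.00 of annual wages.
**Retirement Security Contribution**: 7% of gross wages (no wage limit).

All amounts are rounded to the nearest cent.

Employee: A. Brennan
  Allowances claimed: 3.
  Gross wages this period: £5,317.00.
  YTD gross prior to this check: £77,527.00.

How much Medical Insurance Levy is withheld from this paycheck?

£237.95

Medical Insurance Levy: cap £81,304.00 − YTD £77,527.00 = £3,777.00 subject; 6.3% × £3,777.00 = £237.95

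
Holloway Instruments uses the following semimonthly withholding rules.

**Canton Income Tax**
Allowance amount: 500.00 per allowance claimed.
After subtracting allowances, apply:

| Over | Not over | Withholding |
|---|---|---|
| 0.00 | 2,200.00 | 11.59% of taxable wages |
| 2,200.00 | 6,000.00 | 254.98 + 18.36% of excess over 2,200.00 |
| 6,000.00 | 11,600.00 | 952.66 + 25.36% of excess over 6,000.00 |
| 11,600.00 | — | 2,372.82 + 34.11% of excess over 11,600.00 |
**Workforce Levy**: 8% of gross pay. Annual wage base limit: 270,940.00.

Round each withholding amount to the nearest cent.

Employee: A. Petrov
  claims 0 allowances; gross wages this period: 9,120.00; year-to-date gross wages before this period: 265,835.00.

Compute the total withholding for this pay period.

2,152.29

Canton Income Tax: taxable = 9,120.00
  952.66 + 25.36% × (9,120.00 − 6,000.00) = 952.66 + 25.36% × 3,120.00 = 1,743.89
Workforce Levy: cap 270,940.00 − YTD 265,835.00 = 5,105.00 subject; 8% × 5,105.00 = 408.40
Total: 1,743.89 + 408.40 = 2,152.29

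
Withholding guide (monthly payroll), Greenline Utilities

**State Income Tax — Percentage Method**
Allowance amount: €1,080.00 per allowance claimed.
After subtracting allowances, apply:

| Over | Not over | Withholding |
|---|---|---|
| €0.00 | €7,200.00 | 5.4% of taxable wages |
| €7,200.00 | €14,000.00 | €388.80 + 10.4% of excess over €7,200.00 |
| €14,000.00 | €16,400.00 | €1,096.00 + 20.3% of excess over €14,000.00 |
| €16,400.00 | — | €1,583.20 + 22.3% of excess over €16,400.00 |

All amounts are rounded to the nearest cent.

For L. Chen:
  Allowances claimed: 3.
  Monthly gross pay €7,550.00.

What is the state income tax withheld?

€232.74

State Income Tax: taxable = €7,550.00 − 3×€1,080.00 = €4,310.00
  5.4% × €4,310.00 = €232.74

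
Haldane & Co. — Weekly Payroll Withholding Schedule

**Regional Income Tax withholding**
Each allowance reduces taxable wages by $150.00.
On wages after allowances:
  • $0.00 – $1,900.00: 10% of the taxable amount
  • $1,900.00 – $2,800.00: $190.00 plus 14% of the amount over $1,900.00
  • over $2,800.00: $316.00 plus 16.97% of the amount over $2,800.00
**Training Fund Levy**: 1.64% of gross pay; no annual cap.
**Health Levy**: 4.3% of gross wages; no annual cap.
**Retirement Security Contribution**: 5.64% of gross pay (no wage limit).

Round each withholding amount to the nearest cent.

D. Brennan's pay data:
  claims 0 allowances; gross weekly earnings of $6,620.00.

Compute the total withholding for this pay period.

Regional Income Tax: taxable = $6,620.00
  $316.00 + 16.97% × ($6,620.00 − $2,800.00) = $316.00 + 16.97% × $3,820.00 = $964.25
Training Fund Levy: 1.64% × $6,620.00 = $108.57
Health Levy: 4.3% × $6,620.00 = $284.66
Retirement Security Contribution: 5.64% × $6,620.00 = $373.37
Total: $964.25 + $108.57 + $284.66 + $373.37 = $1,730.85

$1,730.85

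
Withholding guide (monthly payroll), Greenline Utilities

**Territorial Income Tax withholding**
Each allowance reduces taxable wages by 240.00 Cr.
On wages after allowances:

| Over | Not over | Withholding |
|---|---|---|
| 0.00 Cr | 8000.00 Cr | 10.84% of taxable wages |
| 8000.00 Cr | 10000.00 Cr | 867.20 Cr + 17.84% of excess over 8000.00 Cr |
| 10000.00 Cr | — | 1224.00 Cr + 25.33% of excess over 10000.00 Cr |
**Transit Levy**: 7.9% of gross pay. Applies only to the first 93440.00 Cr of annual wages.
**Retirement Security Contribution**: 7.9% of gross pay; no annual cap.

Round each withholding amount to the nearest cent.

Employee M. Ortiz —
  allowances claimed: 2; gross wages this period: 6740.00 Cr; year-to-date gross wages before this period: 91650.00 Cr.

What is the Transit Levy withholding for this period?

Transit Levy: cap 93440.00 Cr − YTD 91650.00 Cr = 1790.00 Cr subject; 7.9% × 1790.00 Cr = 141.41 Cr

141.41 Cr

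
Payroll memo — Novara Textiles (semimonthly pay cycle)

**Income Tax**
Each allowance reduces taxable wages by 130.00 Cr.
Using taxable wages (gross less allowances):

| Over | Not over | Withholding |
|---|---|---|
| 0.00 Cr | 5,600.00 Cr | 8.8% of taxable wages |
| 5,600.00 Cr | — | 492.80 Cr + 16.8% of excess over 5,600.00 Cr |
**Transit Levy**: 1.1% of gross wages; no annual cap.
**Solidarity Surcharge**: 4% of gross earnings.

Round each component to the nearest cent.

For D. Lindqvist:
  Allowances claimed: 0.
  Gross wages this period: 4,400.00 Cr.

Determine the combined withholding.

Income Tax: taxable = 4,400.00 Cr
  8.8% × 4,400.00 Cr = 387.20 Cr
Transit Levy: 1.1% × 4,400.00 Cr = 48.40 Cr
Solidarity Surcharge: 4% × 4,400.00 Cr = 176.00 Cr
Total: 387.20 Cr + 48.40 Cr + 176.00 Cr = 611.60 Cr

611.60 Cr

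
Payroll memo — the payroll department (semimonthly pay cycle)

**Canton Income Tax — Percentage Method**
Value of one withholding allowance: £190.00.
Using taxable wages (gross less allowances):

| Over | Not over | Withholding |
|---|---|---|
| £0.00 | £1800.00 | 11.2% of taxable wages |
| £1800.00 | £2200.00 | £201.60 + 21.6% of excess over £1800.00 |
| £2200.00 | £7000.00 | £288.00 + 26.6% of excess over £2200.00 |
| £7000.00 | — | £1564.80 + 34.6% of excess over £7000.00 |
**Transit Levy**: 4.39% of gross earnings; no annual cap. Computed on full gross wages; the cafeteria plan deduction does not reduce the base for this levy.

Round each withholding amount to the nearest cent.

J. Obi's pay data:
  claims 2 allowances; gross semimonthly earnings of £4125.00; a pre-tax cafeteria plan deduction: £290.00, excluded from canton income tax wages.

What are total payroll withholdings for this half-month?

Canton Income Tax: taxable = £4125.00 − £290.00 − 2×£190.00 = £3455.00
  £288.00 + 26.6% × (£3455.00 − £2200.00) = £288.00 + 26.6% × £1255.00 = £621.83
Transit Levy: 4.39% × £4125.00 = £181.09
Total: £621.83 + £181.09 = £802.92

£802.92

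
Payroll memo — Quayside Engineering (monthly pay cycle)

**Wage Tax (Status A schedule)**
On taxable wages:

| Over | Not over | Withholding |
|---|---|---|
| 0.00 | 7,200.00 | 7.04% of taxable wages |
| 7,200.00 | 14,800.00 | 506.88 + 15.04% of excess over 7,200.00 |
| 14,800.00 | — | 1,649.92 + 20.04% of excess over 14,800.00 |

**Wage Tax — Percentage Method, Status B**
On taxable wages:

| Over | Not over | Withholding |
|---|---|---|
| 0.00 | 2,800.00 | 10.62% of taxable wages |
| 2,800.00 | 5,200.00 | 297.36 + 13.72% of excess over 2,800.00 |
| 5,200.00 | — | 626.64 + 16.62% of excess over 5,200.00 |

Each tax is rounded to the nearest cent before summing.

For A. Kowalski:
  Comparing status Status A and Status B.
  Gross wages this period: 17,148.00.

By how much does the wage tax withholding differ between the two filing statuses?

Wage Tax (Status A): taxable = 17,148.00
  1,649.92 + 20.04% × (17,148.00 − 14,800.00) = 1,649.92 + 20.04% × 2,348.00 = 2,120.46
Wage Tax (Status B): taxable = 17,148.00
  626.64 + 16.62% × (17,148.00 − 5,200.00) = 626.64 + 16.62% × 11,948.00 = 2,612.40
Difference: |2,120.46 − 2,612.40| = 491.94 (higher under Status B)

491.94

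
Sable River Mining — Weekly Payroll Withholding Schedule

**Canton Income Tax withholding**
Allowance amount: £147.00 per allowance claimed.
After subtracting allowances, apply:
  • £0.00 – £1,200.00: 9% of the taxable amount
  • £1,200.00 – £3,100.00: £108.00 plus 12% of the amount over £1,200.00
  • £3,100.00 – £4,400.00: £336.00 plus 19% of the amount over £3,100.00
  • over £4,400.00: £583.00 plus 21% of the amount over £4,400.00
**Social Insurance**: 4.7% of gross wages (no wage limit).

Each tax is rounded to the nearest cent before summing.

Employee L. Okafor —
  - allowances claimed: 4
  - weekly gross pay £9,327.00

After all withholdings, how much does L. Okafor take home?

Canton Income Tax: taxable = £9,327.00 − 4×£147.00 = £8,739.00
  £583.00 + 21% × (£8,739.00 − £4,400.00) = £583.00 + 21% × £4,339.00 = £1,494.19
Social Insurance: 4.7% × £9,327.00 = £438.37
Total withheld: £1,494.19 + £438.37 = £1,932.56
Net pay: £9,327.00 − £1,932.56 = £7,394.44

£7,394.44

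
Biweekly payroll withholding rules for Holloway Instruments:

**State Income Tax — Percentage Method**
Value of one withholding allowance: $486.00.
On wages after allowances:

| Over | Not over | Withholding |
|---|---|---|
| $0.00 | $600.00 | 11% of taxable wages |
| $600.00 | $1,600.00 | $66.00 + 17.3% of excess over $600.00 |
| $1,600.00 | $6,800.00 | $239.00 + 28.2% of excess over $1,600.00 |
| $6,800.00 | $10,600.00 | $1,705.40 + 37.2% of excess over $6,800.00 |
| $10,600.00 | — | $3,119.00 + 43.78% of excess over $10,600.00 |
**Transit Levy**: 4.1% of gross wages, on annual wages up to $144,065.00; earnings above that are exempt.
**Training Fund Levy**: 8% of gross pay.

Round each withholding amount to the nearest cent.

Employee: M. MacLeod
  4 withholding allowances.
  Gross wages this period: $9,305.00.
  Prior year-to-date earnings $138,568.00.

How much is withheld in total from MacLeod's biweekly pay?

$2,883.87

State Income Tax: taxable = $9,305.00 − 4×$486.00 = $7,361.00
  $1,705.40 + 37.2% × ($7,361.00 − $6,800.00) = $1,705.40 + 37.2% × $561.00 = $1,914.09
Transit Levy: cap $144,065.00 − YTD $138,568.00 = $5,497.00 subject; 4.1% × $5,497.00 = $225.38
Training Fund Levy: 8% × $9,305.00 = $744.40
Total: $1,914.09 + $225.38 + $744.40 = $2,883.87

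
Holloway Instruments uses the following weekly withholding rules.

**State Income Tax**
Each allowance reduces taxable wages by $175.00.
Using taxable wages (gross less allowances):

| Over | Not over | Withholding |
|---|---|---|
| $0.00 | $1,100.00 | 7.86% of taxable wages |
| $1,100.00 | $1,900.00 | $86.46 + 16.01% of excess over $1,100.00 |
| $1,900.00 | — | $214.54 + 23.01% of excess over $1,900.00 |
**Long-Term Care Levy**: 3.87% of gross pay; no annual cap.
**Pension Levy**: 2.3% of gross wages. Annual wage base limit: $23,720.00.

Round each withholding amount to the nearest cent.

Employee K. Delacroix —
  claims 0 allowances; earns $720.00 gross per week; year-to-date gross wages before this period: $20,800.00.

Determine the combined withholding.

$101.01

State Income Tax: taxable = $720.00
  7.86% × $720.00 = $56.59
Long-Term Care Levy: 3.87% × $720.00 = $27.86
Pension Levy: 2.3% × $720.00 = $16.56
Total: $56.59 + $27.86 + $16.56 = $101.01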